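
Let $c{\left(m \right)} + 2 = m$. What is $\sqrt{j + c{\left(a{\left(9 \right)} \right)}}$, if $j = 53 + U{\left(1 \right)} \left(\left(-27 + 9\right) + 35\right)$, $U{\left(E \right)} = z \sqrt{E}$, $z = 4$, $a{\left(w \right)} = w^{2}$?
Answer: $10 \sqrt{2} \approx 14.142$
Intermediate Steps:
$c{\left(m \right)} = -2 + m$
$U{\left(E \right)} = 4 \sqrt{E}$
$j = 121$ ($j = 53 + 4 \sqrt{1} \left(\left(-27 + 9\right) + 35\right) = 53 + 4 \cdot 1 \left(-18 + 35\right) = 53 + 4 \cdot 17 = 53 + 68 = 121$)
$\sqrt{j + c{\left(a{\left(9 \right)} \right)}} = \sqrt{121 - \left(2 - 9^{2}\right)} = \sqrt{121 + \left(-2 + 81\right)} = \sqrt{121 + 79} = \sqrt{200} = 10 \sqrt{2}$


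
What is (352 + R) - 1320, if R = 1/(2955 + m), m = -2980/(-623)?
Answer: -1784938137/1843945 ≈ -968.00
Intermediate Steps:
m = 2980/623 (m = -2980*(-1/623) = 2980/623 ≈ 4.7833)
R = 623/1843945 (R = 1/(2955 + 2980/623) = 1/(1843945/623) = 623/1843945 ≈ 0.00033786)
(352 + R) - 1320 = (352 + 623/1843945) - 1320 = 649069263/1843945 - 1320 = -1784938137/1843945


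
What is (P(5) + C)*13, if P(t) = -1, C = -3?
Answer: -52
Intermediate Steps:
(P(5) + C)*13 = (-1 - 3)*13 = -4*13 = -52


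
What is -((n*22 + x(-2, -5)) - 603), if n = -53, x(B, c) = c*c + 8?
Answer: 1736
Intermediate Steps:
x(B, c) = 8 + c**2 (x(B, c) = c**2 + 8 = 8 + c**2)
-((n*22 + x(-2, -5)) - 603) = -((-53*22 + (8 + (-5)**2)) - 603) = -((-1166 + (8 + 25)) - 603) = -((-1166 + 33) - 603) = -(-1133 - 603) = -1*(-1736) = 1736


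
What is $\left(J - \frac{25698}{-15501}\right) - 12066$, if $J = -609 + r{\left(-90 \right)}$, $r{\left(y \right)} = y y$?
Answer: $- \frac{23630459}{5167} \approx -4573.3$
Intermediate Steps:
$r{\left(y \right)} = y^{2}$
$J = 7491$ ($J = -609 + \left(-90\right)^{2} = -609 + 8100 = 7491$)
$\left(J - \frac{25698}{-15501}\right) - 12066 = \left(7491 - \frac{25698}{-15501}\right) - 12066 = \left(7491 - - \frac{8566}{5167}\right) - 12066 = \left(7491 + \frac{8566}{5167}\right) - 12066 = \frac{38714563}{5167} - 12066 = - \frac{23630459}{5167}$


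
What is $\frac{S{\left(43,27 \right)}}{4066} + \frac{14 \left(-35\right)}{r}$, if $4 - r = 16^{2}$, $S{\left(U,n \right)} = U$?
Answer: $\frac{35771}{18297} \approx 1.955$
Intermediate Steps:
$r = -252$ ($r = 4 - 16^{2} = 4 - 256 = -252$)
$\frac{S{\left(43,27 \right)}}{4066} + \frac{14 \left(-35\right)}{r} = \frac{43}{4066} + \frac{14 \left(-35\right)}{-252} = 43 \cdot \frac{1}{4066} - - \frac{35}{18} = \frac{43}{4066} + \frac{35}{18} = \frac{35771}{18297}$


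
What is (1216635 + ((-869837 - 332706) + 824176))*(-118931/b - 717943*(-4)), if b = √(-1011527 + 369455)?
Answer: 2407314570896 + 24924012877*I*√160518/80259 ≈ 2.4073e+12 + 1.2442e+8*I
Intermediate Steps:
b = 2*I*√160518 (b = √(-642072) = 2*I*√160518 ≈ 801.29*I)
(1216635 + ((-869837 - 332706) + 824176))*(-118931/b - 717943*(-4)) = (1216635 + ((-869837 - 332706) + 824176))*(-118931*(-I*√160518/321036) - 717943*(-4)) = (1216635 + (-1202543 + 824176))*(-(-118931)*I*√160518/321036 + 2871772) = (1216635 - 378367)*(118931*I*√160518/321036 + 2871772) = 838268*(2871772 + 118931*I*√160518/321036) = 2407314570896 + 24924012877*I*√160518/80259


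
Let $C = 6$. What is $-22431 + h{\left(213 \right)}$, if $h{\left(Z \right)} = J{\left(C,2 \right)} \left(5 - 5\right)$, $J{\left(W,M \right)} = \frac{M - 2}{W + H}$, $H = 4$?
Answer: $-22431$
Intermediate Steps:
$J{\left(W,M \right)} = \frac{-2 + M}{4 + W}$ ($J{\left(W,M \right)} = \frac{M - 2}{W + 4} = \frac{-2 + M}{4 + W}$)
$h{\left(Z \right)} = 0$ ($h{\left(Z \right)} = \frac{-2 + 2}{4 + 6} \left(5 - 5\right) = \frac{1}{10} \cdot 0 \cdot 0 = 0 \cdot 0 = 0$)
$-22431 + h{\left(213 \right)} = -22431 + 0 = -22431$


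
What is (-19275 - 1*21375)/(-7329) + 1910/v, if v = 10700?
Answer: 14965113/2614010 ≈ 5.7250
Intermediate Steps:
(-19275 - 1*21375)/(-7329) + 1910/v = (-19275 - 1*21375)/(-7329) + 1910/10700 = (-19275 - 21375)*(-1/7329) + 1910*(1/10700) = -40650*(-1/7329) + 191/1070 = 13550/2443 + 191/1070 = 14965113/2614010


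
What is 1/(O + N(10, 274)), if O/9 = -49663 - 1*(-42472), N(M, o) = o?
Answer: -1/64445 ≈ -1.5517e-5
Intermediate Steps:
O = -64719 (O = 9*(-49663 - 1*(-42472)) = 9*(-49663 + 42472) = 9*(-7191) = -64719)
1/(O + N(10, 274)) = 1/(-64719 + 274) = 1/(-64445) = -1/64445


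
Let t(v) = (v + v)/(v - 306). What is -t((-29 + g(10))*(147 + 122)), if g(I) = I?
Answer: -10222/5417 ≈ -1.8870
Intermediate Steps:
t(v) = 2*v/(-306 + v) (t(v) = (2*v)/(-306 + v) = 2*v/(-306 + v))
-t((-29 + g(10))*(147 + 122)) = -2*(-29 + 10)*(147 + 122)/(-306 + (-29 + 10)*(147 + 122)) = -2*(-19*269)/(-306 - 19*269) = -2*(-5111)/(-306 - 5111) = -2*(-5111)/(-5417) = -2*(-5111)*(-1)/5417 = -1*10222/5417 = -10222/5417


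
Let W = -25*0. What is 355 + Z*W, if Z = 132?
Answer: 355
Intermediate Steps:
W = 0
355 + Z*W = 355 + 132*0 = 355 + 0 = 355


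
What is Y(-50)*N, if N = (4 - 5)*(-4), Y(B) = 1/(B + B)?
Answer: -1/25 ≈ -0.040000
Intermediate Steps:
Y(B) = 1/(2*B)
N = 4 (N = -1*(-4) = 4)
Y(-50)*N = ((½)/(-50))*4 = ((½)*(-1/50))*4 = -1/100*4 = -1/25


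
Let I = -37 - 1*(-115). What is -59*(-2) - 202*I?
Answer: -15638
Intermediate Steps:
I = 78 (I = -37 + 115 = 78)
-59*(-2) - 202*I = -59*(-2) - 202*78 = 118 - 15756 = -15638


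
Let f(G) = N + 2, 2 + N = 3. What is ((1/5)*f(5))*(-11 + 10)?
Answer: -3/5 ≈ -0.60000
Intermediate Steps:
N = 1 (N = -2 + 3 = 1)
f(G) = 3 (f(G) = 1 + 2 = 3)
((1/5)*f(5))*(-11 + 10) = ((1/5)*3)*(-11 + 10) = ((1*(1/5))*3)*(-1) = ((1/5)*3)*(-1) = (3/5)*(-1) = -3/5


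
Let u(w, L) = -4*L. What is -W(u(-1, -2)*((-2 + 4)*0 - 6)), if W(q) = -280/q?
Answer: -35/6 ≈ -5.8333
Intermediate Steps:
-W(u(-1, -2)*((-2 + 4)*0 - 6)) = -(-280)/((-4*(-2))*((-2 + 4)*0 - 6)) = -(-280)/(8*(2*0 - 6)) = -(-280)/(8*(0 - 6)) = -(-280)/(8*(-6)) = -(-280)/(-48) = -(-280)*(-1)/48 = -1*35/6 = -35/6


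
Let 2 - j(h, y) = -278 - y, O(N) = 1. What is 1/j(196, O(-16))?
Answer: 1/281 ≈ 0.0035587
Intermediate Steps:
j(h, y) = 280 + y (j(h, y) = 2 - (-278 - y) = 2 + (278 + y) = 280 + y)
1/j(196, O(-16)) = 1/(280 + 1) = 1/281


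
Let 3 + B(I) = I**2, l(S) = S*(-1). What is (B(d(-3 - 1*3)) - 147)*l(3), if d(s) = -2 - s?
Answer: 402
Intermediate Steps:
l(S) = -S
B(I) = -3 + I**2
(B(d(-3 - 1*3)) - 147)*l(3) = ((-3 + (-2 - (-3 - 1*3))**2) - 147)*(-1*3) = ((-3 + (-2 - (-3 - 3))**2) - 147)*(-3) = ((-3 + (-2 - 1*(-6))**2) - 147)*(-3) = ((-3 + (-2 + 6)**2) - 147)*(-3) = ((-3 + 4**2) - 147)*(-3) = ((-3 + 16) - 147)*(-3) = (13 - 147)*(-3) = -134*(-3) = 402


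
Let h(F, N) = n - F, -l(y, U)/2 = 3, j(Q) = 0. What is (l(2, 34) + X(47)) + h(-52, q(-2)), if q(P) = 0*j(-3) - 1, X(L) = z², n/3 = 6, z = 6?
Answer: 100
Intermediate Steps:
n = 18 (n = 3*6 = 18)
l(y, U) = -6 (l(y, U) = -2*3 = -6)
X(L) = 36 (X(L) = 6² = 36)
q(P) = -1 (q(P) = 0*0 - 1 = 0 - 1 = -1)
h(F, N) = 18 - F
(l(2, 34) + X(47)) + h(-52, q(-2)) = (-6 + 36) + (18 - 1*(-52)) = 30 + (18 + 52) = 30 + 70 = 100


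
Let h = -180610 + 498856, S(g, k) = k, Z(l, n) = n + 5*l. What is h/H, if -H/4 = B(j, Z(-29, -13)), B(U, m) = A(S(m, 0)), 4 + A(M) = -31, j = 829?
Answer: 159123/70 ≈ 2273.2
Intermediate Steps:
A(M) = -35 (A(M) = -4 - 31 = -35)
B(U, m) = -35
h = 318246
H = 140 (H = -4*(-35) = 140)
h/H = 318246/140 = 318246*(1/140) = 159123/70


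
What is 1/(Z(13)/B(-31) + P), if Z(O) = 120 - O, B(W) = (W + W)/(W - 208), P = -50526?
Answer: -62/3107039 ≈ -1.9955e-5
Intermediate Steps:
B(W) = 2*W/(-208 + W) (B(W) = (2*W)/(-208 + W) = 2*W/(-208 + W))
1/(Z(13)/B(-31) + P) = 1/((120 - 1*13)/((2*(-31)/(-208 - 31))) - 50526) = 1/((120 - 13)/((2*(-31)/(-239))) - 50526) = 1/(107/((2*(-31)*(-1/239))) - 50526) = 1/(107/(62/239) - 50526) = 1/(107*(239/62) - 50526) = 1/(25573/62 - 50526) = 1/(-3107039/62) = -62/3107039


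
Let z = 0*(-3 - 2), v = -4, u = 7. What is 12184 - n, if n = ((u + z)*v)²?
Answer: 11400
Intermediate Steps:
z = 0 (z = 0*(-5) = 0)
n = 784 (n = ((7 + 0)*(-4))² = (7*(-4))² = (-28)² = 784)
12184 - n = 12184 - 1*784 = 12184 - 784 = 11400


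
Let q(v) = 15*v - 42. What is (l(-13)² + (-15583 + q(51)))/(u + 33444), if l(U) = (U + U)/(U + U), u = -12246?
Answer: -4953/7066 ≈ -0.70096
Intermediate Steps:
l(U) = 1 (l(U) = (2*U)/((2*U)) = (2*U)*(1/(2*U)) = 1)
q(v) = -42 + 15*v
(l(-13)² + (-15583 + q(51)))/(u + 33444) = (1² + (-15583 + (-42 + 15*51)))/(-12246 + 33444) = (1 + (-15583 + (-42 + 765)))/21198 = (1 + (-15583 + 723))*(1/21198) = (1 - 14860)*(1/21198) = -14859*1/21198 = -4953/7066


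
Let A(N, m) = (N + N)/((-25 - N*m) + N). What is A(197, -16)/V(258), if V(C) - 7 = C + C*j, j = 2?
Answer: 197/1298022 ≈ 0.00015177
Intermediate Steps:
V(C) = 7 + 3*C (V(C) = 7 + (C + C*2) = 7 + (C + 2*C) = 7 + 3*C)
A(N, m) = 2*N/(-25 + N - N*m) (A(N, m) = (2*N)/((-25 - N*m) + N) = (2*N)/(-25 + N - N*m) = 2*N/(-25 + N - N*m))
A(197, -16)/V(258) = (-2*197/(25 - 1*197 + 197*(-16)))/(7 + 3*258) = (-2*197/(25 - 197 - 3152))/(7 + 774) = -2*197/(-3324)/781 = -2*197*(-1/3324)*(1/781) = (197/1662)*(1/781) = 197/1298022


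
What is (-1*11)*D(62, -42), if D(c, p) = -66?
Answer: 726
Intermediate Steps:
(-1*11)*D(62, -42) = -1*11*(-66) = -11*(-66) = 726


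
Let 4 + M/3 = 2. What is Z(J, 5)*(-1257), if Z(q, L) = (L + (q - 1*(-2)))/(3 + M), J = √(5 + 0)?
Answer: 2933 + 419*√5 ≈ 3869.9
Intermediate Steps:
M = -6 (M = -12 + 3*2 = -12 + 6 = -6)
J = √5 ≈ 2.2361
Z(q, L) = -⅔ - L/3 - q/3 (Z(q, L) = (L + (q - 1*(-2)))/(3 - 6) = (L + (q + 2))/(-3) = (L + (2 + q))*(-⅓) = (2 + L + q)*(-⅓) = -⅔ - L/3 - q/3)
Z(J, 5)*(-1257) = (-⅔ - ⅓*5 - √5/3)*(-1257) = (-⅔ - 5/3 - √5/3)*(-1257) = (-7/3 - √5/3)*(-1257) = 2933 + 419*√5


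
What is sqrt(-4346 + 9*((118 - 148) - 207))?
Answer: I*sqrt(6479) ≈ 80.492*I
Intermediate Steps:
sqrt(-4346 + 9*((118 - 148) - 207)) = sqrt(-4346 + 9*(-30 - 207)) = sqrt(-4346 + 9*(-237)) = sqrt(-4346 - 2133) = sqrt(-6479) = I*sqrt(6479)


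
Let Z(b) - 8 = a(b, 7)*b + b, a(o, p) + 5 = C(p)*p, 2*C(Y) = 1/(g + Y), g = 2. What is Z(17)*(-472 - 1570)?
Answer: 981181/9 ≈ 1.0902e+5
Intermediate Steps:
C(Y) = 1/(2*(2 + Y))
a(o, p) = -5 + p/(2*(2 + p)) (a(o, p) = -5 + (1/(2*(2 + p)))*p = -5 + p/(2*(2 + p)))
Z(b) = 8 - 65*b/18 (Z(b) = 8 + (((-20 - 9*7)/(2*(2 + 7)))*b + b) = 8 + (((1/2)*(-20 - 63)/9)*b + b) = 8 + (((1/2)*(1/9)*(-83))*b + b) = 8 + (-83*b/18 + b) = 8 - 65*b/18)
Z(17)*(-472 - 1570) = (8 - 65/18*17)*(-472 - 1570) = (8 - 1105/18)*(-2042) = -961/18*(-2042) = 981181/9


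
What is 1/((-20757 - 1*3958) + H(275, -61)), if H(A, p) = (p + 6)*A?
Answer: -1/39840 ≈ -2.5100e-5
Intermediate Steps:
H(A, p) = A*(6 + p) (H(A, p) = (6 + p)*A = A*(6 + p))
1/((-20757 - 1*3958) + H(275, -61)) = 1/((-20757 - 1*3958) + 275*(6 - 61)) = 1/((-20757 - 3958) + 275*(-55)) = 1/(-24715 - 15125) = 1/(-39840) = -1/39840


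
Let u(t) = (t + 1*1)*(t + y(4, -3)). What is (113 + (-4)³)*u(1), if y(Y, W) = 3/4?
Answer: 343/2 ≈ 171.50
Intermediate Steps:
y(Y, W) = ¾ (y(Y, W) = 3*(¼) = ¾)
u(t) = (1 + t)*(¾ + t) (u(t) = (t + 1*1)*(t + ¾) = (t + 1)*(¾ + t) = (1 + t)*(¾ + t))
(113 + (-4)³)*u(1) = (113 + (-4)³)*(¾ + 1² + (7/4)*1) = (113 - 64)*(¾ + 1 + 7/4) = 49*(7/2) = 343/2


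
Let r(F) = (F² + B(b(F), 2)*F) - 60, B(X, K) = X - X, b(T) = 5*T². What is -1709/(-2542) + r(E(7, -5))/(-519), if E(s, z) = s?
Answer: 914933/1319298 ≈ 0.69350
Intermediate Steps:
B(X, K) = 0
r(F) = -60 + F² (r(F) = (F² + 0*F) - 60 = (F² + 0) - 60 = F² - 60 = -60 + F²)
-1709/(-2542) + r(E(7, -5))/(-519) = -1709/(-2542) + (-60 + 7²)/(-519) = -1709*(-1/2542) + (-60 + 49)*(-1/519) = 1709/2542 - 11*(-1/519) = 1709/2542 + 11/519 = 914933/1319298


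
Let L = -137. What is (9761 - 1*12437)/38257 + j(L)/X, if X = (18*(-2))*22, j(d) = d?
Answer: 3121817/30299544 ≈ 0.10303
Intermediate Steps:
X = -792 (X = -36*22 = -792)
(9761 - 1*12437)/38257 + j(L)/X = (9761 - 1*12437)/38257 - 137/(-792) = (9761 - 12437)*(1/38257) - 137*(-1/792) = -2676*1/38257 + 137/792 = -2676/38257 + 137/792 = 3121817/30299544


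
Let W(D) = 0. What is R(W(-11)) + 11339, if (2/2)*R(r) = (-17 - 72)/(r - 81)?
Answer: 918548/81 ≈ 11340.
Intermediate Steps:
R(r) = -89/(-81 + r) (R(r) = (-17 - 72)/(r - 81) = -89/(-81 + r))
R(W(-11)) + 11339 = -89/(-81 + 0) + 11339 = -89/(-81) + 11339 = -89*(-1/81) + 11339 = 89/81 + 11339 = 918548/81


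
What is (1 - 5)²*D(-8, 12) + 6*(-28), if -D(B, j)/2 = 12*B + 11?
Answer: 2552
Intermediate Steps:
D(B, j) = -22 - 24*B (D(B, j) = -2*(12*B + 11) = -2*(11 + 12*B) = -22 - 24*B)
(1 - 5)²*D(-8, 12) + 6*(-28) = (1 - 5)²*(-22 - 24*(-8)) + 6*(-28) = (-4)²*(-22 + 192) - 168 = 16*170 - 168 = 2720 - 168 = 2552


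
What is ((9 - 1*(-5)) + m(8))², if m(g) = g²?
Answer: 6084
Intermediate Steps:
((9 - 1*(-5)) + m(8))² = ((9 - 1*(-5)) + 8²)² = ((9 + 5) + 64)² = (14 + 64)² = 78² = 6084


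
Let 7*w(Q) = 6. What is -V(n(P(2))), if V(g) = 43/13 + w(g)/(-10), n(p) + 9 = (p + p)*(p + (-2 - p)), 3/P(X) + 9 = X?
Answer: -1466/455 ≈ -3.2220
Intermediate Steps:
P(X) = 3/(-9 + X)
w(Q) = 6/7 (w(Q) = (⅐)*6 = 6/7)
n(p) = -9 - 4*p (n(p) = -9 + (p + p)*(p + (-2 - p)) = -9 + (2*p)*(-2) = -9 - 4*p)
V(g) = 1466/455 (V(g) = 43/13 + (6/7)/(-10) = 43*(1/13) + (6/7)*(-⅒) = 43/13 - 3/35 = 1466/455)
-V(n(P(2))) = -1*1466/455 = -1466/455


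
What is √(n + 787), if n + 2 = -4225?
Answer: 4*I*√215 ≈ 58.651*I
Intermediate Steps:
n = -4227 (n = -2 - 4225 = -4227)
√(n + 787) = √(-4227 + 787) = √(-3440) = 4*I*√215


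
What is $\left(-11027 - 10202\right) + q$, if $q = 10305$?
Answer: $-10924$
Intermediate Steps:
$\left(-11027 - 10202\right) + q = \left(-11027 - 10202\right) + 10305 = -21229 + 10305 = -10924$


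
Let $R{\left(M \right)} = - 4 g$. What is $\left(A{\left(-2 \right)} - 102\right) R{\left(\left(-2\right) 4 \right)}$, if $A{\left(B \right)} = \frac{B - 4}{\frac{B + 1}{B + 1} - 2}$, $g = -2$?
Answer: $-768$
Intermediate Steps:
$A{\left(B \right)} = 4 - B$ ($A{\left(B \right)} = \frac{-4 + B}{\frac{1 + B}{1 + B} - 2} = \frac{-4 + B}{1 - 2} = \frac{-4 + B}{-1} = \left(-4 + B\right) \left(-1\right) = 4 - B$)
$R{\left(M \right)} = 8$ ($R{\left(M \right)} = \left(-4\right) \left(-2\right) = 8$)
$\left(A{\left(-2 \right)} - 102\right) R{\left(\left(-2\right) 4 \right)} = \left(\left(4 - -2\right) - 102\right) 8 = \left(\left(4 + 2\right) - 102\right) 8 = \left(6 - 102\right) 8 = \left(-96\right) 8 = -768$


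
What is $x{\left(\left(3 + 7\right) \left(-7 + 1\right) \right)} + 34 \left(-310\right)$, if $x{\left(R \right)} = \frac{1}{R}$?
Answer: $- \frac{632401}{60} \approx -10540.0$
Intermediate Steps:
$x{\left(\left(3 + 7\right) \left(-7 + 1\right) \right)} + 34 \left(-310\right) = \frac{1}{\left(3 + 7\right) \left(-7 + 1\right)} + 34 \left(-310\right) = \frac{1}{10 \left(-6\right)} - 10540 = \frac{1}{-60} - 10540 = - \frac{1}{60} - 10540 = - \frac{632401}{60}$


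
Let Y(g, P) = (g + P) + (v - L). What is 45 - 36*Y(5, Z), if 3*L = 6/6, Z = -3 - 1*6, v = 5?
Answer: 21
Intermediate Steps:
Z = -9 (Z = -3 - 6 = -9)
L = 1/3 (L = (6/6)/3 = (6*(1/6))/3 = (1/3)*1 = 1/3 ≈ 0.33333)
Y(g, P) = 14/3 + P + g (Y(g, P) = (g + P) + (5 - 1*1/3) = (P + g) + (5 - 1/3) = (P + g) + 14/3 = 14/3 + P + g)
45 - 36*Y(5, Z) = 45 - 36*(14/3 - 9 + 5) = 45 - 36*2/3 = 45 - 24 = 21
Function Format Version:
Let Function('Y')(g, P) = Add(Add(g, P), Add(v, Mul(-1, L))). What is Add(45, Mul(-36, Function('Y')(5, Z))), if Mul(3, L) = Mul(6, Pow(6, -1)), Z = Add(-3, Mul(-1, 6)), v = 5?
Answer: 21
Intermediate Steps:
Z = -9 (Z = Add(-3, -6) = -9)
L = Rational(1, 3) (L = Mul(Rational(1, 3), Mul(6, Pow(6, -1))) = Mul(Rational(1, 3), Mul(6, Rational(1, 6))) = Mul(Rational(1, 3), 1) = Rational(1, 3) ≈ 0.33333)
Function('Y')(g, P) = Add(Rational(14, 3), P, g) (Function('Y')(g, P) = Add(Add(g, P), Add(5, Mul(-1, Rational(1, 3)))) = Add(Add(P, g), Add(5, Rational(-1, 3))) = Add(Add(P, g), Rational(14, 3)) = Add(Rational(14, 3), P, g))
Add(45, Mul(-36, Function('Y')(5, Z))) = Add(45, Mul(-36, Add(Rational(14, 3), -9, 5))) = Add(45, Mul(-36, Rational(2, 3))) = Add(45, -24) = 21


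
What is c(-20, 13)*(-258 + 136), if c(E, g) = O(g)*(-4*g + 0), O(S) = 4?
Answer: 25376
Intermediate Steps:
c(E, g) = -16*g (c(E, g) = 4*(-4*g + 0) = 4*(-4*g) = -16*g)
c(-20, 13)*(-258 + 136) = (-16*13)*(-258 + 136) = -208*(-122) = 25376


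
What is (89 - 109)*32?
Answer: -640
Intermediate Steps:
(89 - 109)*32 = -20*32 = -640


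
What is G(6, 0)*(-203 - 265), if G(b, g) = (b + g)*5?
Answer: -14040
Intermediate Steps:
G(b, g) = 5*b + 5*g
G(6, 0)*(-203 - 265) = (5*6 + 5*0)*(-203 - 265) = (30 + 0)*(-468) = 30*(-468) = -14040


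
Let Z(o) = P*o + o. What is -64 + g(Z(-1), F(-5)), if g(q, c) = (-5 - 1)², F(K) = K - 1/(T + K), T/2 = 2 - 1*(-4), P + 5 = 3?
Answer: -28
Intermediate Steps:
P = -2 (P = -5 + 3 = -2)
Z(o) = -o (Z(o) = -2*o + o = -o)
T = 12 (T = 2*(2 - 1*(-4)) = 2*(2 + 4) = 2*6 = 12)
F(K) = K - 1/(12 + K)
g(q, c) = 36 (g(q, c) = (-6)² = 36)
-64 + g(Z(-1), F(-5)) = -64 + 36 = -28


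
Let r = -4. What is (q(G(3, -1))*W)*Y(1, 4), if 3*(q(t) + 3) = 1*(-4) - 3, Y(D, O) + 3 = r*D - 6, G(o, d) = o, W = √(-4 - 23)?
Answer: 208*I*√3 ≈ 360.27*I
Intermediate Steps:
W = 3*I*√3 (W = √(-27) = 3*I*√3 ≈ 5.1962*I)
Y(D, O) = -9 - 4*D (Y(D, O) = -3 + (-4*D - 6) = -3 + (-6 - 4*D) = -9 - 4*D)
q(t) = -16/3 (q(t) = -3 + (1*(-4) - 3)/3 = -3 + (-4 - 3)/3 = -3 + (⅓)*(-7) = -3 - 7/3 = -16/3)
(q(G(3, -1))*W)*Y(1, 4) = (-16*I*√3)*(-9 - 4*1) = (-16*I*√3)*(-9 - 4) = -16*I*√3*(-13) = 208*I*√3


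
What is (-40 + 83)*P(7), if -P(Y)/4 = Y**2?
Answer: -8428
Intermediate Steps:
P(Y) = -4*Y**2
(-40 + 83)*P(7) = (-40 + 83)*(-4*7**2) = 43*(-4*49) = 43*(-196) = -8428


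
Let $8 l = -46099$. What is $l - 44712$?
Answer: $- \frac{403795}{8} \approx -50474.0$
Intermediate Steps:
$l = - \frac{46099}{8}$ ($l = \frac{1}{8} \left(-46099\right) = - \frac{46099}{8} \approx -5762.4$)
$l - 44712 = - \frac{46099}{8} - 44712 = - \frac{403795}{8}$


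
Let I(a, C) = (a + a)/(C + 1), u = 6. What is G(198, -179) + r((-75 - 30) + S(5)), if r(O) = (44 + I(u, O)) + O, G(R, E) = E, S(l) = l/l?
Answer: -24629/103 ≈ -239.12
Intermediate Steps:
I(a, C) = 2*a/(1 + C) (I(a, C) = (2*a)/(1 + C) = 2*a/(1 + C))
S(l) = 1
r(O) = 44 + O + 12/(1 + O) (r(O) = (44 + 2*6/(1 + O)) + O = (44 + 12/(1 + O)) + O = 44 + O + 12/(1 + O))
G(198, -179) + r((-75 - 30) + S(5)) = -179 + (12 + (1 + ((-75 - 30) + 1))*(44 + ((-75 - 30) + 1)))/(1 + ((-75 - 30) + 1)) = -179 + (12 + (1 + (-105 + 1))*(44 + (-105 + 1)))/(1 + (-105 + 1)) = -179 + (12 + (1 - 104)*(44 - 104))/(1 - 104) = -179 + (12 - 103*(-60))/(-103) = -179 - (12 + 6180)/103 = -179 - 1/103*6192 = -179 - 6192/103 = -24629/103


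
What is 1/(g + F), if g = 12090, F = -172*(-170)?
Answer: 1/41330 ≈ 2.4195e-5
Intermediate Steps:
F = 29240
1/(g + F) = 1/(12090 + 29240) = 1/41330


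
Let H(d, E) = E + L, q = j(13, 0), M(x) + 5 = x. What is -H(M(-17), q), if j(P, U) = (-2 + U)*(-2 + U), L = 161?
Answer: -165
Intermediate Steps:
M(x) = -5 + x
j(P, U) = (-2 + U)²
q = 4 (q = (-2 + 0)² = (-2)² = 4)
H(d, E) = 161 + E (H(d, E) = E + 161 = 161 + E)
-H(M(-17), q) = -(161 + 4) = -1*165 = -165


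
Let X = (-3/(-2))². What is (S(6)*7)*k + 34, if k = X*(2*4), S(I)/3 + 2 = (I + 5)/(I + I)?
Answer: -751/2 ≈ -375.50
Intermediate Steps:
S(I) = -6 + 3*(5 + I)/(2*I) (S(I) = -6 + 3*((I + 5)/(I + I)) = -6 + 3*((5 + I)/((2*I))) = -6 + 3*((5 + I)*(1/(2*I))) = -6 + 3*((5 + I)/(2*I)) = -6 + 3*(5 + I)/(2*I))
X = 9/4 (X = (-3*(-½))² = (3/2)² = 9/4 ≈ 2.2500)
k = 18 (k = 9*(2*4)/4 = (9/4)*8 = 18)
(S(6)*7)*k + 34 = (((3/2)*(5 - 3*6)/6)*7)*18 + 34 = (((3/2)*(⅙)*(5 - 18))*7)*18 + 34 = (((3/2)*(⅙)*(-13))*7)*18 + 34 = -13/4*7*18 + 34 = -91/4*18 + 34 = -819/2 + 34 = -751/2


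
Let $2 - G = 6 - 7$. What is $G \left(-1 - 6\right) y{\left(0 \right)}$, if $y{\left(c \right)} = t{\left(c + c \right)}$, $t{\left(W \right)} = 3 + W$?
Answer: $-63$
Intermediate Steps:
$G = 3$ ($G = 2 - \left(6 - 7\right) = 2 - -1 = 2 + 1 = 3$)
$y{\left(c \right)} = 3 + 2 c$ ($y{\left(c \right)} = 3 + \left(c + c\right) = 3 + 2 c$)
$G \left(-1 - 6\right) y{\left(0 \right)} = 3 \left(-1 - 6\right) \left(3 + 2 \cdot 0\right) = 3 \left(-1 - 6\right) \left(3 + 0\right) = 3 \left(-7\right) 3 = \left(-21\right) 3 = -63$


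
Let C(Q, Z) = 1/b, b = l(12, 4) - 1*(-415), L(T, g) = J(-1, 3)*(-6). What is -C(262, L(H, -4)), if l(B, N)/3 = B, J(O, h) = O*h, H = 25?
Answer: -1/451 ≈ -0.0022173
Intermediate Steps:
L(T, g) = 18 (L(T, g) = -1*3*(-6) = -3*(-6) = 18)
l(B, N) = 3*B
b = 451 (b = 3*12 - 1*(-415) = 36 + 415 = 451)
C(Q, Z) = 1/451
-C(262, L(H, -4)) = -1*1/451 = -1/451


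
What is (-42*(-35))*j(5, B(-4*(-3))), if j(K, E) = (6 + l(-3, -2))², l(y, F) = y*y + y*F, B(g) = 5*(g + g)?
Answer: 648270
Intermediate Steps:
B(g) = 10*g (B(g) = 5*(2*g) = 10*g)
l(y, F) = y² + F*y
j(K, E) = 441 (j(K, E) = (6 - 3*(-2 - 3))² = (6 - 3*(-5))² = (6 + 15)² = 21² = 441)
(-42*(-35))*j(5, B(-4*(-3))) = -42*(-35)*441 = 1470*441 = 648270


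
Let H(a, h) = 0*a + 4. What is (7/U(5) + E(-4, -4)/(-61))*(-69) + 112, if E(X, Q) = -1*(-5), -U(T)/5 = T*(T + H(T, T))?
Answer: 548096/4575 ≈ 119.80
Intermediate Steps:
H(a, h) = 4 (H(a, h) = 0 + 4 = 4)
U(T) = -5*T*(4 + T) (U(T) = -5*T*(T + 4) = -5*T*(4 + T))
E(X, Q) = 5
(7/U(5) + E(-4, -4)/(-61))*(-69) + 112 = (7/((-5*5*(4 + 5))) + 5/(-61))*(-69) + 112 = (7/((-5*5*9)) + 5*(-1/61))*(-69) + 112 = (7/(-225) - 5/61)*(-69) + 112 = (7*(-1/225) - 5/61)*(-69) + 112 = (-7/225 - 5/61)*(-69) + 112 = -1552/13725*(-69) + 112 = 35696/4575 + 112 = 548096/4575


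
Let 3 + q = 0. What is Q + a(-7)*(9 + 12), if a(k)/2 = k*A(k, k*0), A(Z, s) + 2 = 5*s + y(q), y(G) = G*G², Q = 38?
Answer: 8564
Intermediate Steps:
q = -3 (q = -3 + 0 = -3)
y(G) = G³
A(Z, s) = -29 + 5*s (A(Z, s) = -2 + (5*s + (-3)³) = -2 + (5*s - 27) = -2 + (-27 + 5*s) = -29 + 5*s)
a(k) = -58*k (a(k) = 2*(k*(-29 + 5*(k*0))) = 2*(k*(-29 + 5*0)) = 2*(k*(-29 + 0)) = 2*(k*(-29)) = 2*(-29*k) = -58*k)
Q + a(-7)*(9 + 12) = 38 + (-58*(-7))*(9 + 12) = 38 + 406*21 = 38 + 8526 = 8564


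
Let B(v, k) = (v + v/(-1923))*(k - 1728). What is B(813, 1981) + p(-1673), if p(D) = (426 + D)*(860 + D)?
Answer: 781630937/641 ≈ 1.2194e+6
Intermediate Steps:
B(v, k) = 1922*v*(-1728 + k)/1923 (B(v, k) = (v + v*(-1/1923))*(-1728 + k) = (v - v/1923)*(-1728 + k) = (1922*v/1923)*(-1728 + k) = 1922*v*(-1728 + k)/1923)
B(813, 1981) + p(-1673) = (1922/1923)*813*(-1728 + 1981) + (366360 + (-1673)**2 + 1286*(-1673)) = (1922/1923)*813*253 + (366360 + 2798929 - 2151478) = 131778086/641 + 1013811 = 781630937/641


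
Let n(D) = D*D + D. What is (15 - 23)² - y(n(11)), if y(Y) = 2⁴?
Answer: 48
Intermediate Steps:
n(D) = D + D² (n(D) = D² + D = D + D²)
y(Y) = 16
(15 - 23)² - y(n(11)) = (15 - 23)² - 1*16 = (-8)² - 16 = 64 - 16 = 48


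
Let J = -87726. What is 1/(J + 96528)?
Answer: 1/8802 ≈ 0.00011361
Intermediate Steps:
1/(J + 96528) = 1/(-87726 + 96528) = 1/8802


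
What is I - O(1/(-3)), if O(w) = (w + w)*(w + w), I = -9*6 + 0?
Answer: -490/9 ≈ -54.444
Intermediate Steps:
I = -54 (I = -54 + 0 = -54)
O(w) = 4*w**2 (O(w) = (2*w)*(2*w) = 4*w**2)
I - O(1/(-3)) = -54 - 4*(1/(-3))**2 = -54 - 4*(-1/3)**2 = -54 - 4/9 = -490/9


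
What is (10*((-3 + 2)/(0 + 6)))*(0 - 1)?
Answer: 5/3 ≈ 1.6667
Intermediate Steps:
(10*((-3 + 2)/(0 + 6)))*(0 - 1) = (10*(-1/6))*(-1) = -5/3*(-1) = 5/3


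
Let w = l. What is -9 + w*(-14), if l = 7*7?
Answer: -695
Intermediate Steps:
l = 49
w = 49
-9 + w*(-14) = -9 + 49*(-14) = -9 - 686 = -695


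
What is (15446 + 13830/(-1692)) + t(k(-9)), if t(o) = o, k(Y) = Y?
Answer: 4350929/282 ≈ 15429.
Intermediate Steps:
(15446 + 13830/(-1692)) + t(k(-9)) = (15446 + 13830/(-1692)) - 9 = (15446 + 13830*(-1/1692)) - 9 = (15446 - 2305/282) - 9 = 4353467/282 - 9 = 4350929/282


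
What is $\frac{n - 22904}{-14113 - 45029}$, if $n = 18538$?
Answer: $\frac{2183}{29571} \approx 0.073822$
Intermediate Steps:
$\frac{n - 22904}{-14113 - 45029} = \frac{18538 - 22904}{-14113 - 45029} = - \frac{4366}{-59142} = \left(-4366\right) \left(- \frac{1}{59142}\right) = \frac{2183}{29571}$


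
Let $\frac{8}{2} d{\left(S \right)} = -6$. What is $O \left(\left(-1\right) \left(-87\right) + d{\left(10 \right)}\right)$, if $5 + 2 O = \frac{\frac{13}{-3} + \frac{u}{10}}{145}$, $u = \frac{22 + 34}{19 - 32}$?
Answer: $- \frac{2027832}{9425} \approx -215.15$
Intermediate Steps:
$d{\left(S \right)} = - \frac{3}{2}$ ($d{\left(S \right)} = \frac{1}{4} \left(-6\right) = - \frac{3}{2}$)
$u = - \frac{56}{13}$ ($u = \frac{56}{-13} = 56 \left(- \frac{1}{13}\right) = - \frac{56}{13} \approx -4.3077$)
$O = - \frac{71152}{28275}$ ($O = - \frac{5}{2} + \frac{\left(\frac{13}{-3} - \frac{56}{13 \cdot 10}\right) \frac{1}{145}}{2} = - \frac{5}{2} + \frac{\left(13 \left(- \frac{1}{3}\right) - \frac{28}{65}\right) \frac{1}{145}}{2} = - \frac{5}{2} + \frac{\left(- \frac{13}{3} - \frac{28}{65}\right) \frac{1}{145}}{2} = - \frac{5}{2} + \frac{\left(- \frac{929}{195}\right) \frac{1}{145}}{2} = - \frac{5}{2} + \frac{1}{2} \left(- \frac{929}{28275}\right) = - \frac{5}{2} - \frac{929}{56550} = - \frac{71152}{28275} \approx -2.5164$)
$O \left(\left(-1\right) \left(-87\right) + d{\left(10 \right)}\right) = - \frac{71152 \left(\left(-1\right) \left(-87\right) - \frac{3}{2}\right)}{28275} = - \frac{71152 \left(87 - \frac{3}{2}\right)}{28275} = \left(- \frac{71152}{28275}\right) \frac{171}{2} = - \frac{2027832}{9425}$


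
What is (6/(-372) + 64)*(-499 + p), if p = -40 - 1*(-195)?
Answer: -682324/31 ≈ -22010.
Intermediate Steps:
p = 155 (p = -40 + 195 = 155)
(6/(-372) + 64)*(-499 + p) = (6/(-372) + 64)*(-499 + 155) = (6*(-1/372) + 64)*(-344) = (-1/62 + 64)*(-344) = (3967/62)*(-344) = -682324/31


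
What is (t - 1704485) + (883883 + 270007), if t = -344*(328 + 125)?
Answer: -706427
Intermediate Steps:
t = -155832 (t = -344*453 = -155832)
(t - 1704485) + (883883 + 270007) = (-155832 - 1704485) + (883883 + 270007) = -1860317 + 1153890 = -706427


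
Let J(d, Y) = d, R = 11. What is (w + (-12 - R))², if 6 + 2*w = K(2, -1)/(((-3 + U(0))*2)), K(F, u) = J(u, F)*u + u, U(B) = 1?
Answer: 676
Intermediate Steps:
K(F, u) = u + u² (K(F, u) = u*u + u = u² + u = u + u²)
w = -3 (w = -3 + ((-(1 - 1))/(((-3 + 1)*2)))/2 = -3 + ((-1*0)/((-2*2)))/2 = -3 + (0/(-4))/2 = -3 + (0*(-¼))/2 = -3 + (½)*0 = -3 + 0 = -3)
(w + (-12 - R))² = (-3 + (-12 - 1*11))² = (-3 + (-12 - 11))² = (-3 - 23)² = (-26)² = 676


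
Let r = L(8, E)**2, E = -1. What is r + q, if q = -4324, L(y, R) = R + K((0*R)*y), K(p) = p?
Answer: -4323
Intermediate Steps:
L(y, R) = R (L(y, R) = R + (0*R)*y = R + 0*y = R + 0 = R)
r = 1 (r = (-1)**2 = 1)
r + q = 1 - 4324 = -4323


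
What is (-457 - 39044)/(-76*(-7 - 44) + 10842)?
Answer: -1197/446 ≈ -2.6839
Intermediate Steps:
(-457 - 39044)/(-76*(-7 - 44) + 10842) = -39501/(-76*(-51) + 10842) = -39501/(3876 + 10842) = -39501/14718 = -39501*1/14718 = -1197/446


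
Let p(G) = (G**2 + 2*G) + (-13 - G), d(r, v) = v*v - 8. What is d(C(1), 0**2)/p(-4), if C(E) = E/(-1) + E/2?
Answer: 8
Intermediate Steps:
C(E) = -E/2 (C(E) = E*(-1) + E*(1/2) = -E + E/2 = -E/2)
d(r, v) = -8 + v**2 (d(r, v) = v**2 - 8 = -8 + v**2)
p(G) = -13 + G + G**2
d(C(1), 0**2)/p(-4) = (-8 + (0**2)**2)/(-13 - 4 + (-4)**2) = (-8 + 0**2)/(-13 - 4 + 16) = (-8 + 0)/(-1) = -8*(-1) = 8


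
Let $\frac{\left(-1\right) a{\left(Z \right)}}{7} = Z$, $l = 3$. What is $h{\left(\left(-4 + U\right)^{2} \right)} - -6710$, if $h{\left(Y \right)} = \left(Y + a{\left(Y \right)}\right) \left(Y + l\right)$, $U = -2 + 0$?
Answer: $-1714$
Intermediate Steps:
$a{\left(Z \right)} = - 7 Z$
$U = -2$
$h{\left(Y \right)} = - 6 Y \left(3 + Y\right)$ ($h{\left(Y \right)} = \left(Y - 7 Y\right) \left(Y + 3\right) = - 6 Y \left(3 + Y\right)$)
$h{\left(\left(-4 + U\right)^{2} \right)} - -6710 = 6 \left(-4 - 2\right)^{2} \left(-3 - \left(-4 - 2\right)^{2}\right) - -6710 = 6 \left(-6\right)^{2} \left(-3 - \left(-6\right)^{2}\right) + 6710 = 6 \cdot 36 \left(-3 - 36\right) + 6710 = 6 \cdot 36 \left(-39\right) + 6710 = -8424 + 6710 = -1714$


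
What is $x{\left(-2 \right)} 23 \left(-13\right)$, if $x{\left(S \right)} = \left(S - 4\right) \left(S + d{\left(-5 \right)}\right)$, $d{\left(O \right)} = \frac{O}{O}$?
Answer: $-1794$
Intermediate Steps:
$d{\left(O \right)} = 1$
$x{\left(S \right)} = \left(1 + S\right) \left(-4 + S\right)$ ($x{\left(S \right)} = \left(S - 4\right) \left(S + 1\right) = \left(-4 + S\right) \left(1 + S\right) = \left(1 + S\right) \left(-4 + S\right)$)
$x{\left(-2 \right)} 23 \left(-13\right) = \left(-4 + \left(-2\right)^{2} - -6\right) 23 \left(-13\right) = \left(-4 + 4 + 6\right) 23 \left(-13\right) = 6 \cdot 23 \left(-13\right) = 138 \left(-13\right) = -1794$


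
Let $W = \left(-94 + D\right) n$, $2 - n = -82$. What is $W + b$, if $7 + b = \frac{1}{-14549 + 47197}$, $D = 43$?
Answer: $- \frac{140092567}{32648} \approx -4291.0$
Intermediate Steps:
$n = 84$ ($n = 2 - -82 = 2 + 82 = 84$)
$b = - \frac{228535}{32648}$ ($b = -7 + \frac{1}{-14549 + 47197} = -7 + \frac{1}{32648} = - \frac{228535}{32648} \approx -7.0$)
$W = -4284$ ($W = \left(-94 + 43\right) 84 = \left(-51\right) 84 = -4284$)
$W + b = -4284 - \frac{228535}{32648} = - \frac{140092567}{32648}$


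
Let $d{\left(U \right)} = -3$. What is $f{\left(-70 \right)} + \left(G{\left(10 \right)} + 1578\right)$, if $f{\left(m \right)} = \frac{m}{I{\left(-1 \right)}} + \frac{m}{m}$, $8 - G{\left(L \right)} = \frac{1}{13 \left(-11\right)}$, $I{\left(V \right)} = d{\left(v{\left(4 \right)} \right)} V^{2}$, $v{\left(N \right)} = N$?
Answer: $\frac{690836}{429} \approx 1610.3$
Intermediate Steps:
$I{\left(V \right)} = - 3 V^{2}$
$G{\left(L \right)} = \frac{1145}{143}$ ($G{\left(L \right)} = 8 - \frac{1}{13 \left(-11\right)} = 8 - \frac{1}{13} \left(- \frac{1}{11}\right) = 8 - - \frac{1}{143} = 8 + \frac{1}{143} = \frac{1145}{143}$)
$f{\left(m \right)} = 1 - \frac{m}{3}$ ($f{\left(m \right)} = \frac{m}{\left(-3\right) \left(-1\right)^{2}} + \frac{m}{m} = \frac{m}{\left(-3\right) 1} + 1 = \frac{m}{-3} + 1 = m \left(- \frac{1}{3}\right) + 1 = - \frac{m}{3} + 1 = 1 - \frac{m}{3}$)
$f{\left(-70 \right)} + \left(G{\left(10 \right)} + 1578\right) = \left(1 - - \frac{70}{3}\right) + \left(\frac{1145}{143} + 1578\right) = \left(1 + \frac{70}{3}\right) + \frac{226799}{143} = \frac{73}{3} + \frac{226799}{143} = \frac{690836}{429}$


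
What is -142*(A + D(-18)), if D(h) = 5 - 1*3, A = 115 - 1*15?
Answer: -14484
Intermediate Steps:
A = 100 (A = 115 - 15 = 100)
D(h) = 2 (D(h) = 5 - 3 = 2)
-142*(A + D(-18)) = -142*(100 + 2) = -142*102 = -14484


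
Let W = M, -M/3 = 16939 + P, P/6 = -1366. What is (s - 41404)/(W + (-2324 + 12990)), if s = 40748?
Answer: 656/15563 ≈ 0.042151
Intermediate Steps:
P = -8196 (P = 6*(-1366) = -8196)
M = -26229 (M = -3*(16939 - 8196) = -3*8743 = -26229)
W = -26229
(s - 41404)/(W + (-2324 + 12990)) = (40748 - 41404)/(-26229 + (-2324 + 12990)) = -656/(-26229 + 10666) = -656/(-15563) = -656*(-1/15563) = 656/15563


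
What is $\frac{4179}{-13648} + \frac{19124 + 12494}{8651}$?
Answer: $\frac{395369935}{118068848} \approx 3.3486$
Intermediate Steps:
$\frac{4179}{-13648} + \frac{19124 + 12494}{8651} = 4179 \left(- \frac{1}{13648}\right) + 31618 \cdot \frac{1}{8651} = - \frac{4179}{13648} + \frac{31618}{8651} = \frac{395369935}{118068848}$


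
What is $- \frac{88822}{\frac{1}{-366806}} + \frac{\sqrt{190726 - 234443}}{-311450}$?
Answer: $32580442532 - \frac{i \sqrt{43717}}{311450} \approx 3.258 \cdot 10^{10} - 0.00067133 i$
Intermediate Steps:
$- \frac{88822}{\frac{1}{-366806}} + \frac{\sqrt{190726 - 234443}}{-311450} = - \frac{88822}{- \frac{1}{366806}} + \sqrt{-43717} \left(- \frac{1}{311450}\right) = \left(-88822\right) \left(-366806\right) + i \sqrt{43717} \left(- \frac{1}{311450}\right) = 32580442532 - \frac{i \sqrt{43717}}{311450}$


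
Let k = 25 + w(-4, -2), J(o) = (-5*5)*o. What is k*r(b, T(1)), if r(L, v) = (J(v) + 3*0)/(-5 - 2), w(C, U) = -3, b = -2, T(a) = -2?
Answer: -1100/7 ≈ -157.14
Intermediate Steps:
J(o) = -25*o
k = 22 (k = 25 - 3 = 22)
r(L, v) = 25*v/7 (r(L, v) = (-25*v + 3*0)/(-5 - 2) = (-25*v + 0)/(-7) = -25*v*(-⅐) = 25*v/7)
k*r(b, T(1)) = 22*((25/7)*(-2)) = 22*(-50/7) = -1100/7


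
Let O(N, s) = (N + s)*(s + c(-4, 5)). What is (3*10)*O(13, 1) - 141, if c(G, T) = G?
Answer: -1401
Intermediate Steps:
O(N, s) = (-4 + s)*(N + s) (O(N, s) = (N + s)*(s - 4) = (N + s)*(-4 + s) = (-4 + s)*(N + s))
(3*10)*O(13, 1) - 141 = (3*10)*(1² - 4*13 - 4*1 + 13*1) - 141 = 30*(1 - 52 - 4 + 13) - 141 = 30*(-42) - 141 = -1260 - 141 = -1401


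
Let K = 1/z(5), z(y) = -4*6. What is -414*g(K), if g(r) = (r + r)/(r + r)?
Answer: -414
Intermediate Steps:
z(y) = -24
K = -1/24 (K = 1/(-24) = -1/24 ≈ -0.041667)
g(r) = 1 (g(r) = (2*r)/((2*r)) = (2*r)*(1/(2*r)) = 1)
-414*g(K) = -414*1 = -414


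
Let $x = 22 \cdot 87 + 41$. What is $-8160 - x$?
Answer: $-10115$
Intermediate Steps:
$x = 1955$ ($x = 1914 + 41 = 1955$)
$-8160 - x = -8160 - 1955 = -10115$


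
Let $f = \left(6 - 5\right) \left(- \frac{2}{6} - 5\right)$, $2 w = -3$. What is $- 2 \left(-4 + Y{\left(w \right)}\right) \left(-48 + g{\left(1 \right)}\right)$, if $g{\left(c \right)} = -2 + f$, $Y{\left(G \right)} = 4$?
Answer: $0$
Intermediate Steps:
$w = - \frac{3}{2}$ ($w = \frac{1}{2} \left(-3\right) = - \frac{3}{2} \approx -1.5$)
$f = - \frac{16}{3}$ ($f = 1 \left(\left(-2\right) \frac{1}{6} - 5\right) = 1 \left(- \frac{1}{3} - 5\right) = 1 \left(- \frac{16}{3}\right) = - \frac{16}{3} \approx -5.3333$)
$g{\left(c \right)} = - \frac{22}{3}$ ($g{\left(c \right)} = -2 - \frac{16}{3} = - \frac{22}{3}$)
$- 2 \left(-4 + Y{\left(w \right)}\right) \left(-48 + g{\left(1 \right)}\right) = - 2 \left(-4 + 4\right) \left(-48 - \frac{22}{3}\right) = - \frac{2 \cdot 0 \left(-166\right)}{3} = - \frac{0 \left(-166\right)}{3} = \left(-1\right) 0 = 0$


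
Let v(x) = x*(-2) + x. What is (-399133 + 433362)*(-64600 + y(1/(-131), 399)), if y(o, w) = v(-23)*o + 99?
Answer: -289223206766/131 ≈ -2.2078e+9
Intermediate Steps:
v(x) = -x (v(x) = -2*x + x = -x)
y(o, w) = 99 + 23*o (y(o, w) = (-1*(-23))*o + 99 = 23*o + 99 = 99 + 23*o)
(-399133 + 433362)*(-64600 + y(1/(-131), 399)) = (-399133 + 433362)*(-64600 + (99 + 23/(-131))) = 34229*(-64600 + (99 + 23*(-1/131))) = 34229*(-64600 + (99 - 23/131)) = 34229*(-64600 + 12946/131) = 34229*(-8449654/131) = -289223206766/131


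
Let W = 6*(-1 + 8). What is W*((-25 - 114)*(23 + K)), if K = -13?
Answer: -58380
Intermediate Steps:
W = 42 (W = 6*7 = 42)
W*((-25 - 114)*(23 + K)) = 42*((-25 - 114)*(23 - 13)) = 42*(-139*10) = 42*(-1390) = -58380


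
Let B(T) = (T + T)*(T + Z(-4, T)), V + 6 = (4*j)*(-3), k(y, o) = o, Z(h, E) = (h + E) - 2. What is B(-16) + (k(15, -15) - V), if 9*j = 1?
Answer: 3625/3 ≈ 1208.3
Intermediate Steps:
Z(h, E) = -2 + E + h (Z(h, E) = (E + h) - 2 = -2 + E + h)
j = ⅑ (j = (⅑)*1 = ⅑ ≈ 0.11111)
V = -22/3 (V = -6 + (4*(⅑))*(-3) = -6 + (4/9)*(-3) = -6 - 4/3 = -22/3 ≈ -7.3333)
B(T) = 2*T*(-6 + 2*T) (B(T) = (T + T)*(T + (-2 + T - 4)) = (2*T)*(T + (-6 + T)) = (2*T)*(-6 + 2*T) = 2*T*(-6 + 2*T))
B(-16) + (k(15, -15) - V) = 4*(-16)*(-3 - 16) + (-15 - 1*(-22/3)) = 4*(-16)*(-19) + (-15 + 22/3) = 1216 - 23/3 = 3625/3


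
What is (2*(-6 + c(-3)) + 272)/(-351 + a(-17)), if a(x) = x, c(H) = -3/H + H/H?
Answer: -33/46 ≈ -0.71739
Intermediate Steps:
c(H) = 1 - 3/H (c(H) = -3/H + 1 = 1 - 3/H)
(2*(-6 + c(-3)) + 272)/(-351 + a(-17)) = (2*(-6 + (-3 - 3)/(-3)) + 272)/(-351 - 17) = (2*(-6 - ⅓*(-6)) + 272)/(-368) = (2*(-6 + 2) + 272)*(-1/368) = (2*(-4) + 272)*(-1/368) = (-8 + 272)*(-1/368) = 264*(-1/368) = -33/46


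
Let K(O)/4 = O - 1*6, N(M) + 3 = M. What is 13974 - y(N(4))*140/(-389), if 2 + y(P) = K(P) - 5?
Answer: 5432106/389 ≈ 13964.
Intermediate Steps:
N(M) = -3 + M
K(O) = -24 + 4*O (K(O) = 4*(O - 1*6) = 4*(O - 6) = 4*(-6 + O) = -24 + 4*O)
y(P) = -31 + 4*P (y(P) = -2 + ((-24 + 4*P) - 5) = -2 + (-29 + 4*P) = -31 + 4*P)
13974 - y(N(4))*140/(-389) = 13974 - (-31 + 4*(-3 + 4))*140/(-389) = 13974 - (-31 + 4*1)*140*(-1/389) = 13974 - (-31 + 4)*(-140)/389 = 13974 - (-27)*(-140)/389 = 13974 - 1*3780/389 = 13974 - 3780/389 = 5432106/389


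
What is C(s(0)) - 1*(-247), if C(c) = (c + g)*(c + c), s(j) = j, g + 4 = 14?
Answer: 247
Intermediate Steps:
g = 10 (g = -4 + 14 = 10)
C(c) = 2*c*(10 + c) (C(c) = (c + 10)*(c + c) = (10 + c)*(2*c) = 2*c*(10 + c))
C(s(0)) - 1*(-247) = 2*0*(10 + 0) - 1*(-247) = 2*0*10 + 247 = 0 + 247 = 247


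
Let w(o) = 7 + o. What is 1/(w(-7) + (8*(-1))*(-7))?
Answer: 1/56 ≈ 0.017857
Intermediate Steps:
1/(w(-7) + (8*(-1))*(-7)) = 1/((7 - 7) + (8*(-1))*(-7)) = 1/(0 - 8*(-7)) = 1/(0 + 56) = 1/56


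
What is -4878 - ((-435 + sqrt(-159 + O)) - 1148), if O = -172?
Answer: -3295 - I*sqrt(331) ≈ -3295.0 - 18.193*I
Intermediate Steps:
-4878 - ((-435 + sqrt(-159 + O)) - 1148) = -4878 - ((-435 + sqrt(-159 - 172)) - 1148) = -4878 - ((-435 + sqrt(-331)) - 1148) = -4878 - ((-435 + I*sqrt(331)) - 1148) = -4878 - (-1583 + I*sqrt(331)) = -4878 + (1583 - I*sqrt(331)) = -3295 - I*sqrt(331)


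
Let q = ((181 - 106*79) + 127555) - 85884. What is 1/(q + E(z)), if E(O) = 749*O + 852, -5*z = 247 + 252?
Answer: -5/202101 ≈ -2.4740e-5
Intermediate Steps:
z = -499/5 (z = -(247 + 252)/5 = -1/5*499 = -499/5 ≈ -99.800)
q = 33478 (q = ((181 - 8374) + 127555) - 85884 = (-8193 + 127555) - 85884 = 119362 - 85884 = 33478)
E(O) = 852 + 749*O
1/(q + E(z)) = 1/(33478 + (852 + 749*(-499/5))) = 1/(33478 + (852 - 373751/5)) = 1/(33478 - 369491/5) = 1/(-202101/5) = -5/202101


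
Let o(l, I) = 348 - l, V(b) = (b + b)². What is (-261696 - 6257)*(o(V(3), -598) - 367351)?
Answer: 98349201167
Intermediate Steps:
V(b) = 4*b² (V(b) = (2*b)² = 4*b²)
(-261696 - 6257)*(o(V(3), -598) - 367351) = (-261696 - 6257)*((348 - 4*3²) - 367351) = -267953*((348 - 4*9) - 367351) = -267953*((348 - 1*36) - 367351) = -267953*((348 - 36) - 367351) = -267953*(312 - 367351) = -267953*(-367039) = 98349201167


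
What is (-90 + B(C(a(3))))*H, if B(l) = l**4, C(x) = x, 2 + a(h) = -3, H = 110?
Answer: 58850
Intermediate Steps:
a(h) = -5 (a(h) = -2 - 3 = -5)
(-90 + B(C(a(3))))*H = (-90 + (-5)**4)*110 = (-90 + 625)*110 = 535*110 = 58850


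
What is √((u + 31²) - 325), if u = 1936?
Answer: 2*√643 ≈ 50.715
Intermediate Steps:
√((u + 31²) - 325) = √((1936 + 31²) - 325) = √((1936 + 961) - 325) = √(2897 - 325) = √2572 = 2*√643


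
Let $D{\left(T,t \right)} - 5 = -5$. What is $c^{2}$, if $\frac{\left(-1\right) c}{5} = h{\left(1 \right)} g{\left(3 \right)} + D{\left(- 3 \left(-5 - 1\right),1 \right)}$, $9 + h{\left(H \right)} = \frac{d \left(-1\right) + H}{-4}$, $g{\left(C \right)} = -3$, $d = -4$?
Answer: $\frac{378225}{16} \approx 23639.0$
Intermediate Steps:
$D{\left(T,t \right)} = 0$ ($D{\left(T,t \right)} = 5 - 5 = 0$)
$h{\left(H \right)} = -10 - \frac{H}{4}$ ($h{\left(H \right)} = -9 + \frac{\left(-4\right) \left(-1\right) + H}{-4} = -9 + \left(4 + H\right) \left(- \frac{1}{4}\right) = -9 - \left(1 + \frac{H}{4}\right) = -10 - \frac{H}{4}$)
$c = - \frac{615}{4}$ ($c = - 5 \left(\left(-10 - \frac{1}{4}\right) \left(-3\right) + 0\right) = - 5 \left(\left(- \frac{41}{4}\right) \left(-3\right) + 0\right) = - 5 \left(\frac{123}{4} + 0\right) = \left(-5\right) \frac{123}{4} = - \frac{615}{4} \approx -153.75$)
$c^{2} = \left(- \frac{615}{4}\right)^{2} = \frac{378225}{16}$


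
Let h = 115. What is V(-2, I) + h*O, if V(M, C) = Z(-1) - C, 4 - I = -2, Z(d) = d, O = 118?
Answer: 13563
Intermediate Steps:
I = 6 (I = 4 - 1*(-2) = 4 + 2 = 6)
V(M, C) = -1 - C
V(-2, I) + h*O = (-1 - 1*6) + 115*118 = (-1 - 6) + 13570 = -7 + 13570 = 13563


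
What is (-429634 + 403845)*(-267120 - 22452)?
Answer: 7467772308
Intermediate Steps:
(-429634 + 403845)*(-267120 - 22452) = -25789*(-289572) = 7467772308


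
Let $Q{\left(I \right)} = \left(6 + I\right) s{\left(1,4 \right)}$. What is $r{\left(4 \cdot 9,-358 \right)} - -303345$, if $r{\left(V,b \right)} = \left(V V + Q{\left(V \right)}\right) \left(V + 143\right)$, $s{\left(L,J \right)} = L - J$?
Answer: $512775$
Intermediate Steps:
$Q{\left(I \right)} = -18 - 3 I$ ($Q{\left(I \right)} = \left(6 + I\right) \left(1 - 4\right) = \left(6 + I\right) \left(-3\right) = -18 - 3 I$)
$r{\left(V,b \right)} = \left(143 + V\right) \left(-18 + V^{2} - 3 V\right)$ ($r{\left(V,b \right)} = \left(V V - \left(18 + 3 V\right)\right) \left(V + 143\right) = \left(V^{2} - \left(18 + 3 V\right)\right) \left(143 + V\right) = \left(-18 + V^{2} - 3 V\right) \left(143 + V\right) = \left(143 + V\right) \left(-18 + V^{2} - 3 V\right)$)
$r{\left(4 \cdot 9,-358 \right)} - -303345 = \left(-2574 + \left(4 \cdot 9\right)^{3} - 447 \cdot 4 \cdot 9 + 140 \left(4 \cdot 9\right)^{2}\right) - -303345 = \left(-2574 + 36^{3} - 16092 + 140 \cdot 36^{2}\right) + 303345 = \left(-2574 + 46656 - 16092 + 140 \cdot 1296\right) + 303345 = \left(-2574 + 46656 - 16092 + 181440\right) + 303345 = 209430 + 303345 = 512775$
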